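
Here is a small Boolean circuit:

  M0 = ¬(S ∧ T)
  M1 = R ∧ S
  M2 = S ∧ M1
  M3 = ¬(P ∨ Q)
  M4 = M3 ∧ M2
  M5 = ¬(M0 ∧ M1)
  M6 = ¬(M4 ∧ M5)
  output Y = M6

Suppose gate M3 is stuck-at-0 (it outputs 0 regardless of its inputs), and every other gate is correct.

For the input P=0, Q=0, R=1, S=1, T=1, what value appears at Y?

1

Propagate with M3 forced: M0=0, M1=1, M2=1, M3=0 [stuck-at-0], M4=0, M5=1, M6=1.
So Y = 1. (Without the fault it would be 0.)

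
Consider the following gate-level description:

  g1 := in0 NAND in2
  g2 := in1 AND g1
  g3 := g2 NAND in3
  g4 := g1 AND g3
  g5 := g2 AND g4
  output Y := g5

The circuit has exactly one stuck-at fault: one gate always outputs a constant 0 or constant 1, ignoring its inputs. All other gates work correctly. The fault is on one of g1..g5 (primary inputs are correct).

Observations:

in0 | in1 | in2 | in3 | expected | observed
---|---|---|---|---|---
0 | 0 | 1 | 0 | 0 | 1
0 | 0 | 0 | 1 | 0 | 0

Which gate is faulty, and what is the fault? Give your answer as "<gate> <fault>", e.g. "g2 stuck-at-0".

g2 stuck-at-1

Fault-free values for test 1 (in0=0, in1=0, in2=1, in3=0): g1=1, g2=0, g3=1, g4=1, g5=0, giving Y=0. Observed 1.
Test 1: faults giving observed 1 are {g2 stuck-at-1, g5 stuck-at-1}.
Test 2 (in0=0, in1=0, in2=0, in3=1): fault-free g1=1, g2=0, g3=1, g4=1, g5=0 → 0; observed 0. Eliminates g5 stuck-at-1.
Only g2 stuck-at-1 is consistent with every test.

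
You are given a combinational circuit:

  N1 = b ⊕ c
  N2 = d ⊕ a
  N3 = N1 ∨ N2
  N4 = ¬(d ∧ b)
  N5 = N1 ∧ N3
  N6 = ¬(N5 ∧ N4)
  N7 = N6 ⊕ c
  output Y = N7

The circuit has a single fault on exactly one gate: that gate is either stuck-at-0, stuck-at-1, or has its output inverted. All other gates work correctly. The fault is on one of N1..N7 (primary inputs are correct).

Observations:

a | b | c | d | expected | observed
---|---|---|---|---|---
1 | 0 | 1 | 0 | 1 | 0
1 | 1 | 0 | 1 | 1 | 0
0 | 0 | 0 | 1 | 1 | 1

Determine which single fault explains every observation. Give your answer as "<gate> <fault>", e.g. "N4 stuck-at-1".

Fault-free values for test 1 (a=1, b=0, c=1, d=0): N1=1, N2=1, N3=1, N4=1, N5=1, N6=0, N7=1, giving Y=1. Observed 0.
Test 1: faults giving observed 0 are {N1 stuck-at-0, N1 inverted output, N3 stuck-at-0, N3 inverted output, N4 stuck-at-0, N4 inverted output, N5 stuck-at-0, N5 inverted output, N6 stuck-at-1, N6 inverted output, N7 stuck-at-0, N7 inverted output}.
Test 2 (a=1, b=1, c=0, d=1): fault-free N1=1, N2=0, N3=1, N4=0, N5=1, N6=1, N7=1 → 1; observed 0. Eliminates N1 stuck-at-0, N1 inverted output, N3 stuck-at-0, N3 inverted output, N4 stuck-at-0, N5 stuck-at-0, N5 inverted output, N6 stuck-at-1.
Test 3 (a=0, b=0, c=0, d=1): fault-free N1=0, N2=1, N3=1, N4=1, N5=0, N6=1, N7=1 → 1; observed 1. Eliminates N6 inverted output, N7 stuck-at-0, N7 inverted output.
Only N4 inverted output is consistent with every test.

N4 inverted output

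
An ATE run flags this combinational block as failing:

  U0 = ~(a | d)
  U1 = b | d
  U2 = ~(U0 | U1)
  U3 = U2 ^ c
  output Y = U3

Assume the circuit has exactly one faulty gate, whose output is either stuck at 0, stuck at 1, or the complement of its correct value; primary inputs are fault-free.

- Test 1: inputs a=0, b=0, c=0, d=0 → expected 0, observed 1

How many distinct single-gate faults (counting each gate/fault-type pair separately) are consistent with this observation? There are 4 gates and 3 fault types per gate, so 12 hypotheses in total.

Fault-free: U0=1, U1=0, U2=0, U3=0 → 0. Observed 1.
  U0 stuck-at-0: output 1 ✓
  U0 stuck-at-1: output 0 ✗
  U0 inverted output: output 1 ✓
  U1 stuck-at-0: output 0 ✗
  U1 stuck-at-1: output 0 ✗
  U1 inverted output: output 0 ✗
  U2 stuck-at-0: output 0 ✗
  U2 stuck-at-1: output 1 ✓
  U2 inverted output: output 1 ✓
  U3 stuck-at-0: output 0 ✗
  U3 stuck-at-1: output 1 ✓
  U3 inverted output: output 1 ✓
Consistent faults: {U0 stuck-at-0, U0 inverted output, U2 stuck-at-1, U2 inverted output, U3 stuck-at-1, U3 inverted output} — 6 in all.

6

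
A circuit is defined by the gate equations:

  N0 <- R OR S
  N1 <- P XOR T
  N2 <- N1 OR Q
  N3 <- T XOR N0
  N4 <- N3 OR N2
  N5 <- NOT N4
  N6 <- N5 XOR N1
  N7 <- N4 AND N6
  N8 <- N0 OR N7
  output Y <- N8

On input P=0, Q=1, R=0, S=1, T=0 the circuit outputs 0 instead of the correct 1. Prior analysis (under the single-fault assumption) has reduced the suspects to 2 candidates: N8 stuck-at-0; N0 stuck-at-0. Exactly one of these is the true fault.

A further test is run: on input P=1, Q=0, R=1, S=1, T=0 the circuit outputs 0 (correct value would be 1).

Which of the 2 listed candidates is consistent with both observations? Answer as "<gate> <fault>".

Evaluate each candidate on input P=1, Q=0, R=1, S=1, T=0:
  N8 stuck-at-0: N0=1, N1=1, N2=1, N3=1, N4=1, N5=0, N6=1, N7=1, N8=0 [stuck-at-0] → 0 — matches
  N0 stuck-at-0: N0=0 [stuck-at-0], N1=1, N2=1, N3=0, N4=1, N5=0, N6=1, N7=1, N8=1 → 1 — eliminated
Only N8 stuck-at-0 reproduces the observed 0.

N8 stuck-at-0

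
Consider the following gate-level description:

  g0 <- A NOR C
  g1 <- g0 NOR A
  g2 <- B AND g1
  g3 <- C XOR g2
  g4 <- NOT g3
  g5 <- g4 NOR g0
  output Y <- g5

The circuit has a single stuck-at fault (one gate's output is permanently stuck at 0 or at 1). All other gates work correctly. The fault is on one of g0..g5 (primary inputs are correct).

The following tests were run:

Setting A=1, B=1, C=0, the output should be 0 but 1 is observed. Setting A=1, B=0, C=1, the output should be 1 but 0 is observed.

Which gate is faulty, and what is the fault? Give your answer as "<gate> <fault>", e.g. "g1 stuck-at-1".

g2 stuck-at-1

Fault-free values for test 1 (A=1, B=1, C=0): g0=0, g1=0, g2=0, g3=0, g4=1, g5=0, giving Y=0. Observed 1.
Test 1: faults giving observed 1 are {g1 stuck-at-1, g2 stuck-at-1, g3 stuck-at-1, g4 stuck-at-0, g5 stuck-at-1}.
Test 2 (A=1, B=0, C=1): fault-free g0=0, g1=0, g2=0, g3=1, g4=0, g5=1 → 1; observed 0. Eliminates g1 stuck-at-1, g3 stuck-at-1, g4 stuck-at-0, g5 stuck-at-1.
Only g2 stuck-at-1 is consistent with every test.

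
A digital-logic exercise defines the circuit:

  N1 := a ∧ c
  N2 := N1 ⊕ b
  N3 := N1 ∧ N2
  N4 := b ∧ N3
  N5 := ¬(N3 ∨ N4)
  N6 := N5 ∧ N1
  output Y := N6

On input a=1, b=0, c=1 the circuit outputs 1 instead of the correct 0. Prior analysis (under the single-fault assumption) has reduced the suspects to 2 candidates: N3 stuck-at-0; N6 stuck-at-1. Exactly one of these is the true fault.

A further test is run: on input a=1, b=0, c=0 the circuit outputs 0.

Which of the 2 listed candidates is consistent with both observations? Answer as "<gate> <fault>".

N3 stuck-at-0

Evaluate each candidate on input a=1, b=0, c=0:
  N3 stuck-at-0: N1=0, N2=0, N3=0 [stuck-at-0], N4=0, N5=1, N6=0 → 0 — matches
  N6 stuck-at-1: N1=0, N2=0, N3=0, N4=0, N5=1, N6=1 [stuck-at-1] → 1 — eliminated
Only N3 stuck-at-0 reproduces the observed 0.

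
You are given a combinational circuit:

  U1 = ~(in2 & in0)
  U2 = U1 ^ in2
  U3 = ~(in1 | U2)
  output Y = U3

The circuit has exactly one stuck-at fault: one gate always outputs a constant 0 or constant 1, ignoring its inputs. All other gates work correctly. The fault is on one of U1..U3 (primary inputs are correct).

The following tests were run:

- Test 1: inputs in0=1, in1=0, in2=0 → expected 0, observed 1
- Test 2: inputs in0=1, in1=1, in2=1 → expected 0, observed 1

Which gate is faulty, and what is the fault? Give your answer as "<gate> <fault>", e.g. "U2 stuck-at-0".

U3 stuck-at-1

Fault-free values for test 1 (in0=1, in1=0, in2=0): U1=1, U2=1, U3=0, giving Y=0. Observed 1.
Test 1: faults giving observed 1 are {U1 stuck-at-0, U2 stuck-at-0, U3 stuck-at-1}.
Test 2 (in0=1, in1=1, in2=1): fault-free U1=0, U2=1, U3=0 → 0; observed 1. Eliminates U1 stuck-at-0, U2 stuck-at-0.
Only U3 stuck-at-1 is consistent with every test.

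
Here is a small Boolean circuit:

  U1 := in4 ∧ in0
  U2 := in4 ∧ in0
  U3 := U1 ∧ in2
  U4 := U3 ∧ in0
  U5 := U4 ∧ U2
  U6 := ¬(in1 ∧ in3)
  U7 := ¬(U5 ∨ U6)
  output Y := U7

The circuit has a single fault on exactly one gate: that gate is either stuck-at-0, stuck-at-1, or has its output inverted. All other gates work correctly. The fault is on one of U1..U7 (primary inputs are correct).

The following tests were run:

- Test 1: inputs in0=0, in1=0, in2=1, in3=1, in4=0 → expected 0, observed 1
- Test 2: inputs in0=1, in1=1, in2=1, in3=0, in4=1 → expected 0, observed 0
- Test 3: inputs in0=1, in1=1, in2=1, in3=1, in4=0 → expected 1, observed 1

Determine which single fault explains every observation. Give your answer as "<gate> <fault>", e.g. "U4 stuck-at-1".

U6 stuck-at-0

Fault-free values for test 1 (in0=0, in1=0, in2=1, in3=1, in4=0): U1=0, U2=0, U3=0, U4=0, U5=0, U6=1, U7=0, giving Y=0. Observed 1.
Test 1: faults giving observed 1 are {U6 stuck-at-0, U6 inverted output, U7 stuck-at-1, U7 inverted output}.
Test 2 (in0=1, in1=1, in2=1, in3=0, in4=1): fault-free U1=1, U2=1, U3=1, U4=1, U5=1, U6=1, U7=0 → 0; observed 0. Eliminates U7 stuck-at-1, U7 inverted output.
Test 3 (in0=1, in1=1, in2=1, in3=1, in4=0): fault-free U1=0, U2=0, U3=0, U4=0, U5=0, U6=0, U7=1 → 1; observed 1. Eliminates U6 inverted output.
Only U6 stuck-at-0 is consistent with every test.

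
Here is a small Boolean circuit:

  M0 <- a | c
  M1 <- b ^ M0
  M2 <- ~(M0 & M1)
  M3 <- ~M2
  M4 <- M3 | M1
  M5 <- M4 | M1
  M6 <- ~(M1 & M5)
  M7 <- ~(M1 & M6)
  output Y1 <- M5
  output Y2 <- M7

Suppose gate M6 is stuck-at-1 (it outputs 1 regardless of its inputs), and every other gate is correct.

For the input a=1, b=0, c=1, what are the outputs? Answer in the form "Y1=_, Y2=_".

Y1=1, Y2=0

Propagate with M6 forced: M0=1, M1=1, M2=0, M3=1, M4=1, M5=1, M6=1 [stuck-at-1], M7=0.
So the outputs are Y1=1, Y2=0. (Without the fault they would be Y1=1, Y2=1.)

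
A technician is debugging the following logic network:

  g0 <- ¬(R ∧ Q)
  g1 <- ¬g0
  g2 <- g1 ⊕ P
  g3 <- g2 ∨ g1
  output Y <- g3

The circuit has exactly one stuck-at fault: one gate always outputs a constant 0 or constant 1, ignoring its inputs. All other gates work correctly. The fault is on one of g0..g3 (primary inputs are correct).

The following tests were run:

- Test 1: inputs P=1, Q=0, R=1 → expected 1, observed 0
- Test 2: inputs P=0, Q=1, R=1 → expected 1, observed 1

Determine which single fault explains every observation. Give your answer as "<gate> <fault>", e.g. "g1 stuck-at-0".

Fault-free values for test 1 (P=1, Q=0, R=1): g0=1, g1=0, g2=1, g3=1, giving Y=1. Observed 0.
Test 1: faults giving observed 0 are {g2 stuck-at-0, g3 stuck-at-0}.
Test 2 (P=0, Q=1, R=1): fault-free g0=0, g1=1, g2=1, g3=1 → 1; observed 1. Eliminates g3 stuck-at-0.
Only g2 stuck-at-0 is consistent with every test.

g2 stuck-at-0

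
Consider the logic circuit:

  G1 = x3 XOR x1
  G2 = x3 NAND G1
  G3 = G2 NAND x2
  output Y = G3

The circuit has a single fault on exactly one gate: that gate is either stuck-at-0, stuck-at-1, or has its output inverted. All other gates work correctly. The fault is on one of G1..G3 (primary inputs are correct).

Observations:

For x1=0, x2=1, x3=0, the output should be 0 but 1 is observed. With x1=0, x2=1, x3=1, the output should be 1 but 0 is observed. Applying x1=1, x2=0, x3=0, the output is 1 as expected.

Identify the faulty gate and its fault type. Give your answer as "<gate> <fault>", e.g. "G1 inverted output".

G2 inverted output

Fault-free values for test 1 (x1=0, x2=1, x3=0): G1=0, G2=1, G3=0, giving Y=0. Observed 1.
Test 1: faults giving observed 1 are {G2 stuck-at-0, G2 inverted output, G3 stuck-at-1, G3 inverted output}.
Test 2 (x1=0, x2=1, x3=1): fault-free G1=1, G2=0, G3=1 → 1; observed 0. Eliminates G2 stuck-at-0, G3 stuck-at-1.
Test 3 (x1=1, x2=0, x3=0): fault-free G1=1, G2=1, G3=1 → 1; observed 1. Eliminates G3 inverted output.
Only G2 inverted output is consistent with every test.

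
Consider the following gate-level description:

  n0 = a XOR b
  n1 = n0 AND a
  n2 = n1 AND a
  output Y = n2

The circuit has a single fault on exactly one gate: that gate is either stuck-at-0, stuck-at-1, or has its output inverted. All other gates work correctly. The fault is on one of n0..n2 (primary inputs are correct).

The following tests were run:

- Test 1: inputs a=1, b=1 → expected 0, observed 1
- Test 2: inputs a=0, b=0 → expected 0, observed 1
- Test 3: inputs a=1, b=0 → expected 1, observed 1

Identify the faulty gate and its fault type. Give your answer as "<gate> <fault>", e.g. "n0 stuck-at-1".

n2 stuck-at-1

Fault-free values for test 1 (a=1, b=1): n0=0, n1=0, n2=0, giving Y=0. Observed 1.
Test 1: faults giving observed 1 are {n0 stuck-at-1, n0 inverted output, n1 stuck-at-1, n1 inverted output, n2 stuck-at-1, n2 inverted output}.
Test 2 (a=0, b=0): fault-free n0=0, n1=0, n2=0 → 0; observed 1. Eliminates n0 stuck-at-1, n0 inverted output, n1 stuck-at-1, n1 inverted output.
Test 3 (a=1, b=0): fault-free n0=1, n1=1, n2=1 → 1; observed 1. Eliminates n2 inverted output.
Only n2 stuck-at-1 is consistent with every test.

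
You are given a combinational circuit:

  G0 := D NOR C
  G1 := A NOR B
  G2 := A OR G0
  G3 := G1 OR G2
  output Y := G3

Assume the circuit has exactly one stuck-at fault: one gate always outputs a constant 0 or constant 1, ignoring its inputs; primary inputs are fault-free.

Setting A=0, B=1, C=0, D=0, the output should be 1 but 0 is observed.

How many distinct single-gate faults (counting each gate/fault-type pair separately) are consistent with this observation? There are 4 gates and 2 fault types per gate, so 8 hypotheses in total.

Fault-free: G0=1, G1=0, G2=1, G3=1 → 1. Observed 0.
  G0 stuck-at-0: output 0 ✓
  G0 stuck-at-1: output 1 ✗
  G1 stuck-at-0: output 1 ✗
  G1 stuck-at-1: output 1 ✗
  G2 stuck-at-0: output 0 ✓
  G2 stuck-at-1: output 1 ✗
  G3 stuck-at-0: output 0 ✓
  G3 stuck-at-1: output 1 ✗
Consistent faults: {G0 stuck-at-0, G2 stuck-at-0, G3 stuck-at-0} — 3 in all.

3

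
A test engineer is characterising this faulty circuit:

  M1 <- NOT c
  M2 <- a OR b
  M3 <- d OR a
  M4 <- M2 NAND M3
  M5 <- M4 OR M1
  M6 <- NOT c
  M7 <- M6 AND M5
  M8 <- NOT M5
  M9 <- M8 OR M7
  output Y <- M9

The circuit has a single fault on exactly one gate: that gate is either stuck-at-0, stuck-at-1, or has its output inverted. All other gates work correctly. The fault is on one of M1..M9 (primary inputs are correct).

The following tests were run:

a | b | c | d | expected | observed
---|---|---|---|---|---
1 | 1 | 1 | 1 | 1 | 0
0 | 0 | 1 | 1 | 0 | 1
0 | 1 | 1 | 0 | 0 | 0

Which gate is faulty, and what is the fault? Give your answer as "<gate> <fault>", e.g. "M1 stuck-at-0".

Fault-free values for test 1 (a=1, b=1, c=1, d=1): M1=0, M2=1, M3=1, M4=0, M5=0, M6=0, M7=0, M8=1, M9=1, giving Y=1. Observed 0.
Test 1: faults giving observed 0 are {M1 stuck-at-1, M1 inverted output, M2 stuck-at-0, M2 inverted output, M3 stuck-at-0, M3 inverted output, M4 stuck-at-1, M4 inverted output, M5 stuck-at-1, M5 inverted output, M8 stuck-at-0, M8 inverted output, M9 stuck-at-0, M9 inverted output}.
Test 2 (a=0, b=0, c=1, d=1): fault-free M1=0, M2=0, M3=1, M4=1, M5=1, M6=0, M7=0, M8=0, M9=0 → 0; observed 1. Eliminates M1 stuck-at-1, M1 inverted output, M2 stuck-at-0, M3 stuck-at-0, M3 inverted output, M4 stuck-at-1, M5 stuck-at-1, M8 stuck-at-0, M9 stuck-at-0.
Test 3 (a=0, b=1, c=1, d=0): fault-free M1=0, M2=1, M3=0, M4=1, M5=1, M6=0, M7=0, M8=0, M9=0 → 0; observed 0. Eliminates M4 inverted output, M5 inverted output, M8 inverted output, M9 inverted output.
Only M2 inverted output is consistent with every test.

M2 inverted output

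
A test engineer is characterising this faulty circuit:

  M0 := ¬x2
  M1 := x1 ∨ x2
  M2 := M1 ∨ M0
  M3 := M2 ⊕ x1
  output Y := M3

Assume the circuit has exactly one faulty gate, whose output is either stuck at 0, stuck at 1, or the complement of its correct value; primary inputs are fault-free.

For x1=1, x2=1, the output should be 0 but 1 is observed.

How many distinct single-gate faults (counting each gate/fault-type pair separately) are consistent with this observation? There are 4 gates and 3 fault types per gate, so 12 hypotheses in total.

6

Fault-free: M0=0, M1=1, M2=1, M3=0 → 0. Observed 1.
  M0 stuck-at-0: output 0 ✗
  M0 stuck-at-1: output 0 ✗
  M0 inverted output: output 0 ✗
  M1 stuck-at-0: output 1 ✓
  M1 stuck-at-1: output 0 ✗
  M1 inverted output: output 1 ✓
  M2 stuck-at-0: output 1 ✓
  M2 stuck-at-1: output 0 ✗
  M2 inverted output: output 1 ✓
  M3 stuck-at-0: output 0 ✗
  M3 stuck-at-1: output 1 ✓
  M3 inverted output: output 1 ✓
Consistent faults: {M1 stuck-at-0, M1 inverted output, M2 stuck-at-0, M2 inverted output, M3 stuck-at-1, M3 inverted output} — 6 in all.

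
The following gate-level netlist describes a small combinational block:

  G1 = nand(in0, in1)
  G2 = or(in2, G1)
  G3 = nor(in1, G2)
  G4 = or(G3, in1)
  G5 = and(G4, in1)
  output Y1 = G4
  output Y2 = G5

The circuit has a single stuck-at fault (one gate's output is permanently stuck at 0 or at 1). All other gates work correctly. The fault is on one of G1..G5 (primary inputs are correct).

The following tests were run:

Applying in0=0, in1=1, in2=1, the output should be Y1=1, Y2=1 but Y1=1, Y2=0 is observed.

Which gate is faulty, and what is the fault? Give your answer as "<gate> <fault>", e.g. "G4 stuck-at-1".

Fault-free values for test 1 (in0=0, in1=1, in2=1): G1=1, G2=1, G3=0, G4=1, G5=1, giving Y1=1, Y2=1. Observed Y1=1, Y2=0.
Test 1: faults giving observed Y1=1, Y2=0 are {G5 stuck-at-0}.
Only G5 stuck-at-0 is consistent with every test.

G5 stuck-at-0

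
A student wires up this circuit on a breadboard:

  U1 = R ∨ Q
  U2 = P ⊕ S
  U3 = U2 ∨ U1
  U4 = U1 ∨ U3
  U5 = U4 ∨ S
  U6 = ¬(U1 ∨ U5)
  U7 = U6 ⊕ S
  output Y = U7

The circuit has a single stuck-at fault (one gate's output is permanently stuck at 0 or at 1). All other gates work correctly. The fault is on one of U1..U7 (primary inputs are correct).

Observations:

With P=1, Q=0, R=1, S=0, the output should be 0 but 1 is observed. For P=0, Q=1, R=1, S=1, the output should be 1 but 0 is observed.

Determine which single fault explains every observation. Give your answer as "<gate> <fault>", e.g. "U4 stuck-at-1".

U6 stuck-at-1

Fault-free values for test 1 (P=1, Q=0, R=1, S=0): U1=1, U2=1, U3=1, U4=1, U5=1, U6=0, U7=0, giving Y=0. Observed 1.
Test 1: faults giving observed 1 are {U6 stuck-at-1, U7 stuck-at-1}.
Test 2 (P=0, Q=1, R=1, S=1): fault-free U1=1, U2=1, U3=1, U4=1, U5=1, U6=0, U7=1 → 1; observed 0. Eliminates U7 stuck-at-1.
Only U6 stuck-at-1 is consistent with every test.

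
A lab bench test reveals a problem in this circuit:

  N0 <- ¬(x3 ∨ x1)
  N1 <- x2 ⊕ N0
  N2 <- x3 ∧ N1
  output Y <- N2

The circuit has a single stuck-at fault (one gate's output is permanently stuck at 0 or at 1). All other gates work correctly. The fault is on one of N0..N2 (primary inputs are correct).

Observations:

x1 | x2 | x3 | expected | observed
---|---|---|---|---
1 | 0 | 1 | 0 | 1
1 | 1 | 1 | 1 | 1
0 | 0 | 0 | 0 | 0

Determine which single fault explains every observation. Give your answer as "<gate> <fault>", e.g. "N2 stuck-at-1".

N1 stuck-at-1

Fault-free values for test 1 (x1=1, x2=0, x3=1): N0=0, N1=0, N2=0, giving Y=0. Observed 1.
Test 1: faults giving observed 1 are {N0 stuck-at-1, N1 stuck-at-1, N2 stuck-at-1}.
Test 2 (x1=1, x2=1, x3=1): fault-free N0=0, N1=1, N2=1 → 1; observed 1. Eliminates N0 stuck-at-1.
Test 3 (x1=0, x2=0, x3=0): fault-free N0=1, N1=1, N2=0 → 0; observed 0. Eliminates N2 stuck-at-1.
Only N1 stuck-at-1 is consistent with every test.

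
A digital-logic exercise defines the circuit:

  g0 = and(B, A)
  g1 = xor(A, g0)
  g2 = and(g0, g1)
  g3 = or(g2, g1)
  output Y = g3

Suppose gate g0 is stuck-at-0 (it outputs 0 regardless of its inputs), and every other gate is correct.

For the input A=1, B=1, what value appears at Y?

1

Propagate with g0 forced: g0=0 [stuck-at-0], g1=1, g2=0, g3=1.
So Y = 1. (Without the fault it would be 0.)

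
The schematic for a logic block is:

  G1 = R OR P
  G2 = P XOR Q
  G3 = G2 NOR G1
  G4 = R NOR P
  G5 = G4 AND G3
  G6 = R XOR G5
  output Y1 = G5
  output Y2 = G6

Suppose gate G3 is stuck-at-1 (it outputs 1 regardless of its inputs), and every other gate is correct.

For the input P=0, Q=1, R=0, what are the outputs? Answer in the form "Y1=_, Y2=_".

Y1=1, Y2=1

Propagate with G3 forced: G1=0, G2=1, G3=1 [stuck-at-1], G4=1, G5=1, G6=1.
So the outputs are Y1=1, Y2=1. (Without the fault they would be Y1=0, Y2=0.)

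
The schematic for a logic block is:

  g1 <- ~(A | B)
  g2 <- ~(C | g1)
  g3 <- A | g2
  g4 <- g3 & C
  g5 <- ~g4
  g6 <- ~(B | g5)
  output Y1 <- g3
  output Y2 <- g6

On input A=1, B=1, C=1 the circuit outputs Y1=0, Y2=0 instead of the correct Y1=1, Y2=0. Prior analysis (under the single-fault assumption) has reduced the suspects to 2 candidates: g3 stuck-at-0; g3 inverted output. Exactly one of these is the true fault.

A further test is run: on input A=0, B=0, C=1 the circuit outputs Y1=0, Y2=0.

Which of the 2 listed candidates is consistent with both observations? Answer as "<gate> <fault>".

Evaluate each candidate on input A=0, B=0, C=1:
  g3 stuck-at-0: g1=1, g2=0, g3=0 [stuck-at-0], g4=0, g5=1, g6=0 → Y1=0, Y2=0 — matches
  g3 inverted output: g1=1, g2=0, g3=1 [inverted output], g4=1, g5=0, g6=1 → Y1=1, Y2=1 — eliminated
Only g3 stuck-at-0 reproduces the observed Y1=0, Y2=0.

g3 stuck-at-0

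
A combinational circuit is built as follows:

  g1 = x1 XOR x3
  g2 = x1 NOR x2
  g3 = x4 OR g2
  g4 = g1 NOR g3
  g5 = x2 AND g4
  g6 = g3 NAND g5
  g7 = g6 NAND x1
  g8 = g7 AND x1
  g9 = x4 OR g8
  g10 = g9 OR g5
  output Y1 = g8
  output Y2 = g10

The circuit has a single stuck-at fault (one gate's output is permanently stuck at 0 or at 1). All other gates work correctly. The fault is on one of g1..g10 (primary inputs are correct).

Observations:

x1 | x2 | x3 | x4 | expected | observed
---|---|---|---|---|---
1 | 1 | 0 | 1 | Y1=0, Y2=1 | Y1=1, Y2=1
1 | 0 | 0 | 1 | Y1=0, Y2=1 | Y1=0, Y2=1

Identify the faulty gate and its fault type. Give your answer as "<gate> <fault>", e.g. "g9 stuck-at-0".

Fault-free values for test 1 (x1=1, x2=1, x3=0, x4=1): g1=1, g2=0, g3=1, g4=0, g5=0, g6=1, g7=0, g8=0, g9=1, g10=1, giving Y1=0, Y2=1. Observed Y1=1, Y2=1.
Test 1: faults giving observed Y1=1, Y2=1 are {g4 stuck-at-1, g5 stuck-at-1, g6 stuck-at-0, g7 stuck-at-1, g8 stuck-at-1}.
Test 2 (x1=1, x2=0, x3=0, x4=1): fault-free g1=1, g2=0, g3=1, g4=0, g5=0, g6=1, g7=0, g8=0, g9=1, g10=1 → Y1=0, Y2=1; observed Y1=0, Y2=1. Eliminates g5 stuck-at-1, g6 stuck-at-0, g7 stuck-at-1, g8 stuck-at-1.
Only g4 stuck-at-1 is consistent with every test.

g4 stuck-at-1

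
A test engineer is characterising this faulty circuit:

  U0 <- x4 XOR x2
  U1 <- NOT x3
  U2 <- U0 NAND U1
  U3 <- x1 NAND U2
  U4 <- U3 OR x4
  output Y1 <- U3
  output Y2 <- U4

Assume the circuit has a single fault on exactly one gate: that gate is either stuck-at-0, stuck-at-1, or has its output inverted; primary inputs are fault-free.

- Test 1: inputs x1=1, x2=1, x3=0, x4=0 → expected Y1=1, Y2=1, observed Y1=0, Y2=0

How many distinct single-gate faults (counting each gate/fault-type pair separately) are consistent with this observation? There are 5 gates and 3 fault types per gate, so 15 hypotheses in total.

Fault-free: U0=1, U1=1, U2=0, U3=1, U4=1 → Y1=1, Y2=1. Observed Y1=0, Y2=0.
  U0: stuck-at-0, inverted output ✓; others ✗
  U1: stuck-at-0, inverted output ✓; others ✗
  U2: stuck-at-1, inverted output ✓; others ✗
  U3: stuck-at-0, inverted output ✓; others ✗
  U4: none of the 3 fault types match ✗
Consistent faults: {U0 stuck-at-0, U0 inverted output, U1 stuck-at-0, U1 inverted output, U2 stuck-at-1, U2 inverted output, U3 stuck-at-0, U3 inverted output} — 8 in all.

8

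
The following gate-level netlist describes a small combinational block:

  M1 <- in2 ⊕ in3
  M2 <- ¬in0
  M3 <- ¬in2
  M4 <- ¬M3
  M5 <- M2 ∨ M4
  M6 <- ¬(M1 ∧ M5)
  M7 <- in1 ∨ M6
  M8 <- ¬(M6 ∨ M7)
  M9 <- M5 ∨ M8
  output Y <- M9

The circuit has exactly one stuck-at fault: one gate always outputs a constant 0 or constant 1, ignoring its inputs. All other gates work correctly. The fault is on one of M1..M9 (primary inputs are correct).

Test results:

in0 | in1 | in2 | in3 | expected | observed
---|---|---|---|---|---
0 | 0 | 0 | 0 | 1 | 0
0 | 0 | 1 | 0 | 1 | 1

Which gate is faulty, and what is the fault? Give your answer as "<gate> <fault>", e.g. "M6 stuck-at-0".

M2 stuck-at-0

Fault-free values for test 1 (in0=0, in1=0, in2=0, in3=0): M1=0, M2=1, M3=1, M4=0, M5=1, M6=1, M7=1, M8=0, M9=1, giving Y=1. Observed 0.
Test 1: faults giving observed 0 are {M2 stuck-at-0, M5 stuck-at-0, M9 stuck-at-0}.
Test 2 (in0=0, in1=0, in2=1, in3=0): fault-free M1=1, M2=1, M3=0, M4=1, M5=1, M6=0, M7=0, M8=1, M9=1 → 1; observed 1. Eliminates M5 stuck-at-0, M9 stuck-at-0.
Only M2 stuck-at-0 is consistent with every test.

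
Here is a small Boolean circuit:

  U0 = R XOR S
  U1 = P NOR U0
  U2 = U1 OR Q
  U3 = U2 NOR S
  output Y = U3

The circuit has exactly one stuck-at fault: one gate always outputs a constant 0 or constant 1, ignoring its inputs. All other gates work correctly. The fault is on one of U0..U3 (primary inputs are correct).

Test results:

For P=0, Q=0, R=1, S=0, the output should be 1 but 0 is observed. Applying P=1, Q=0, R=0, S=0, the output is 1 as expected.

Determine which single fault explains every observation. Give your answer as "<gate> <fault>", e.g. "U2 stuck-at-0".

Fault-free values for test 1 (P=0, Q=0, R=1, S=0): U0=1, U1=0, U2=0, U3=1, giving Y=1. Observed 0.
Test 1: faults giving observed 0 are {U0 stuck-at-0, U1 stuck-at-1, U2 stuck-at-1, U3 stuck-at-0}.
Test 2 (P=1, Q=0, R=0, S=0): fault-free U0=0, U1=0, U2=0, U3=1 → 1; observed 1. Eliminates U1 stuck-at-1, U2 stuck-at-1, U3 stuck-at-0.
Only U0 stuck-at-0 is consistent with every test.

U0 stuck-at-0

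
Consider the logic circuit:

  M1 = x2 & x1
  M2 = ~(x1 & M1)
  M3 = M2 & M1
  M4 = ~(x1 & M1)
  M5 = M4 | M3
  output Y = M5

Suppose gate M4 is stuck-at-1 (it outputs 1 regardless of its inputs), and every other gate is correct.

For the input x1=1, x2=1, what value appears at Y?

1

Propagate with M4 forced: M1=1, M2=0, M3=0, M4=1 [stuck-at-1], M5=1.
So Y = 1. (Without the fault it would be 0.)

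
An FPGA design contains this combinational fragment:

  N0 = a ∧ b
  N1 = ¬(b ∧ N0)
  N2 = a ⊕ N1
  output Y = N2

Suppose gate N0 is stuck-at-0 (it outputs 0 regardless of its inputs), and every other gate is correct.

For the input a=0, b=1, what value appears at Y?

Propagate with N0 forced: N0=0 [stuck-at-0], N1=1, N2=1.
So Y = 1. (Same as the fault-free value — the fault is masked on this input.)

1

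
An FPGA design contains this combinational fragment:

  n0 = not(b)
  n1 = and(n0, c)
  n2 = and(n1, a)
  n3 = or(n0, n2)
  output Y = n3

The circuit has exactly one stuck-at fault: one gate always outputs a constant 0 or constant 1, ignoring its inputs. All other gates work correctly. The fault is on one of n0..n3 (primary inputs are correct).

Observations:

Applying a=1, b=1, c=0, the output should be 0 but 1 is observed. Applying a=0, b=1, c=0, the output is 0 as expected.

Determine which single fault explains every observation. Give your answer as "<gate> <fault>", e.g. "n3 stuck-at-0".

n1 stuck-at-1

Fault-free values for test 1 (a=1, b=1, c=0): n0=0, n1=0, n2=0, n3=0, giving Y=0. Observed 1.
Test 1: faults giving observed 1 are {n0 stuck-at-1, n1 stuck-at-1, n2 stuck-at-1, n3 stuck-at-1}.
Test 2 (a=0, b=1, c=0): fault-free n0=0, n1=0, n2=0, n3=0 → 0; observed 0. Eliminates n0 stuck-at-1, n2 stuck-at-1, n3 stuck-at-1.
Only n1 stuck-at-1 is consistent with every test.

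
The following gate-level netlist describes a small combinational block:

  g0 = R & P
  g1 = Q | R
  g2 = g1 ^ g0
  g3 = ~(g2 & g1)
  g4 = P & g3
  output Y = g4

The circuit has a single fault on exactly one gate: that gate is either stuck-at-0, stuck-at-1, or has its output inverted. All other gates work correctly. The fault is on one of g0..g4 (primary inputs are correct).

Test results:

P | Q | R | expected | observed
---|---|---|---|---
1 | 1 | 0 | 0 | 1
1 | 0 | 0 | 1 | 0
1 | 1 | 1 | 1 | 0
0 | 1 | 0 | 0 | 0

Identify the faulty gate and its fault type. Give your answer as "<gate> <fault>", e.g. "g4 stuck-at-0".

g3 inverted output

Fault-free values for test 1 (P=1, Q=1, R=0): g0=0, g1=1, g2=1, g3=0, g4=0, giving Y=0. Observed 1.
Test 1: faults giving observed 1 are {g0 stuck-at-1, g0 inverted output, g1 stuck-at-0, g1 inverted output, g2 stuck-at-0, g2 inverted output, g3 stuck-at-1, g3 inverted output, g4 stuck-at-1, g4 inverted output}.
Test 2 (P=1, Q=0, R=0): fault-free g0=0, g1=0, g2=0, g3=1, g4=1 → 1; observed 0. Eliminates g0 stuck-at-1, g0 inverted output, g1 stuck-at-0, g2 stuck-at-0, g2 inverted output, g3 stuck-at-1, g4 stuck-at-1.
Test 3 (P=1, Q=1, R=1): fault-free g0=1, g1=1, g2=0, g3=1, g4=1 → 1; observed 0. Eliminates g1 inverted output.
Test 4 (P=0, Q=1, R=0): fault-free g0=0, g1=1, g2=1, g3=0, g4=0 → 0; observed 0. Eliminates g4 inverted output.
Only g3 inverted output is consistent with every test.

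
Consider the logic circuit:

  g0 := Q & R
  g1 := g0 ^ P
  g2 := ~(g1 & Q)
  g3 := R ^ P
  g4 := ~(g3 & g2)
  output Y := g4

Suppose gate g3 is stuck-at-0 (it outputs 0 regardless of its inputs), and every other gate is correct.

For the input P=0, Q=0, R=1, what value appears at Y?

1

Propagate with g3 forced: g0=0, g1=0, g2=1, g3=0 [stuck-at-0], g4=1.
So Y = 1. (Without the fault it would be 0.)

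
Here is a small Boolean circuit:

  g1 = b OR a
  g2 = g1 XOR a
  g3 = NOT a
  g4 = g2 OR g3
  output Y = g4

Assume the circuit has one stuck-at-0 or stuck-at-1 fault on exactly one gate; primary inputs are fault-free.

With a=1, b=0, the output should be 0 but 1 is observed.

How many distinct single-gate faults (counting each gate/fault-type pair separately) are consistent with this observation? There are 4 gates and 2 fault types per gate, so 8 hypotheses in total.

4

Fault-free: g1=1, g2=0, g3=0, g4=0 → 0. Observed 1.
  g1 stuck-at-0: output 1 ✓
  g1 stuck-at-1: output 0 ✗
  g2 stuck-at-0: output 0 ✗
  g2 stuck-at-1: output 1 ✓
  g3 stuck-at-0: output 0 ✗
  g3 stuck-at-1: output 1 ✓
  g4 stuck-at-0: output 0 ✗
  g4 stuck-at-1: output 1 ✓
Consistent faults: {g1 stuck-at-0, g2 stuck-at-1, g3 stuck-at-1, g4 stuck-at-1} — 4 in all.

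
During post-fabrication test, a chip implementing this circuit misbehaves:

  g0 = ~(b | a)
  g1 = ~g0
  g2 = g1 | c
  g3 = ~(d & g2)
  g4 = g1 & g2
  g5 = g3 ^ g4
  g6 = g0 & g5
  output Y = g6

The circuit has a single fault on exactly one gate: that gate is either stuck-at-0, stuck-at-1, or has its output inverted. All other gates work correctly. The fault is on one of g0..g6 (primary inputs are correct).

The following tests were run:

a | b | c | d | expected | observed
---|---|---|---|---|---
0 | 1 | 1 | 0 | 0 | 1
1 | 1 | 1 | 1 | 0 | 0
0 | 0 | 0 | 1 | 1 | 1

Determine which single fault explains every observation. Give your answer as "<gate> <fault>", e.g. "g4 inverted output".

g0 stuck-at-1

Fault-free values for test 1 (a=0, b=1, c=1, d=0): g0=0, g1=1, g2=1, g3=1, g4=1, g5=0, g6=0, giving Y=0. Observed 1.
Test 1: faults giving observed 1 are {g0 stuck-at-1, g0 inverted output, g6 stuck-at-1, g6 inverted output}.
Test 2 (a=1, b=1, c=1, d=1): fault-free g0=0, g1=1, g2=1, g3=0, g4=1, g5=1, g6=0 → 0; observed 0. Eliminates g6 stuck-at-1, g6 inverted output.
Test 3 (a=0, b=0, c=0, d=1): fault-free g0=1, g1=0, g2=0, g3=1, g4=0, g5=1, g6=1 → 1; observed 1. Eliminates g0 inverted output.
Only g0 stuck-at-1 is consistent with every test.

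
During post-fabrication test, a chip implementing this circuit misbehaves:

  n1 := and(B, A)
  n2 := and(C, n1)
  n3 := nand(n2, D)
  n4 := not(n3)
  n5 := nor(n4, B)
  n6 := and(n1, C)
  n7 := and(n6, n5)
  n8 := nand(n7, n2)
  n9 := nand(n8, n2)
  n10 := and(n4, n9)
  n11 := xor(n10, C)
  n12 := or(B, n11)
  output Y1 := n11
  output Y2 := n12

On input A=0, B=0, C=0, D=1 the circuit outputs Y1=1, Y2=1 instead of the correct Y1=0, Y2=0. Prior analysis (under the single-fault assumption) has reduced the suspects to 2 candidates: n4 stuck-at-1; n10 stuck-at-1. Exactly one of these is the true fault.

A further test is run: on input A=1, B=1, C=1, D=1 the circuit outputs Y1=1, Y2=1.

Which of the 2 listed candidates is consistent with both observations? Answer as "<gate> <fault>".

n4 stuck-at-1

Evaluate each candidate on input A=1, B=1, C=1, D=1:
  n4 stuck-at-1: n1=1, n2=1, n3=0, n4=1 [stuck-at-1], n5=0, n6=1, n7=0, n8=1, n9=0, n10=0, n11=1, n12=1 → Y1=1, Y2=1 — matches
  n10 stuck-at-1: n1=1, n2=1, n3=0, n4=1, n5=0, n6=1, n7=0, n8=1, n9=0, n10=1 [stuck-at-1], n11=0, n12=1 → Y1=0, Y2=1 — eliminated
Only n4 stuck-at-1 reproduces the observed Y1=1, Y2=1.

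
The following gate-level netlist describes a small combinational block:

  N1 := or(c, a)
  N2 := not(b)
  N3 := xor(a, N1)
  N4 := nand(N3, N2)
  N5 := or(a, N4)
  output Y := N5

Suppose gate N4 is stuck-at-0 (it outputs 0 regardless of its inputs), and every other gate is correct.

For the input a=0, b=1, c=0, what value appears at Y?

Propagate with N4 forced: N1=0, N2=0, N3=0, N4=0 [stuck-at-0], N5=0.
So Y = 0. (Without the fault it would be 1.)

0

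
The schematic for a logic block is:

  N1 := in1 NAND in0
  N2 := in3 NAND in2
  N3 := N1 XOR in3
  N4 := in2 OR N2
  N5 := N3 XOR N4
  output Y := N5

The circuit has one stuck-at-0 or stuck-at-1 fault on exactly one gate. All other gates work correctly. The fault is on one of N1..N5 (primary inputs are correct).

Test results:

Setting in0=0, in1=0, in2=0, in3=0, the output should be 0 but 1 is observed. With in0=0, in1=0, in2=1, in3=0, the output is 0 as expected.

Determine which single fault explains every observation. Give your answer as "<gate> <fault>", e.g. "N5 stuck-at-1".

N2 stuck-at-0

Fault-free values for test 1 (in0=0, in1=0, in2=0, in3=0): N1=1, N2=1, N3=1, N4=1, N5=0, giving Y=0. Observed 1.
Test 1: faults giving observed 1 are {N1 stuck-at-0, N2 stuck-at-0, N3 stuck-at-0, N4 stuck-at-0, N5 stuck-at-1}.
Test 2 (in0=0, in1=0, in2=1, in3=0): fault-free N1=1, N2=1, N3=1, N4=1, N5=0 → 0; observed 0. Eliminates N1 stuck-at-0, N3 stuck-at-0, N4 stuck-at-0, N5 stuck-at-1.
Only N2 stuck-at-0 is consistent with every test.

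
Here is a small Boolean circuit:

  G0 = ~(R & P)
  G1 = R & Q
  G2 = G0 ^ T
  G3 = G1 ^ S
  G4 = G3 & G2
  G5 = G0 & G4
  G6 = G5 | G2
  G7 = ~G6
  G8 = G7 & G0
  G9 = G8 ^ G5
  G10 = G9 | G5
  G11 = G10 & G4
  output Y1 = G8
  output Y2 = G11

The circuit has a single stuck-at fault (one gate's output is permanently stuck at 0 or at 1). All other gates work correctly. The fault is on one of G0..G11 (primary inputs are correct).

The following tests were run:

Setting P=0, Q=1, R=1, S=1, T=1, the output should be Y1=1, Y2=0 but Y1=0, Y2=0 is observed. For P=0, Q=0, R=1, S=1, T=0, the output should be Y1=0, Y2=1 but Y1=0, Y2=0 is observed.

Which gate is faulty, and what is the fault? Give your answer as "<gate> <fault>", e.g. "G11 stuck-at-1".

Fault-free values for test 1 (P=0, Q=1, R=1, S=1, T=1): G0=1, G1=1, G2=0, G3=0, G4=0, G5=0, G6=0, G7=1, G8=1, G9=1, G10=1, G11=0, giving Y1=1, Y2=0. Observed Y1=0, Y2=0.
Test 1: faults giving observed Y1=0, Y2=0 are {G0 stuck-at-0, G2 stuck-at-1, G5 stuck-at-1, G6 stuck-at-1, G7 stuck-at-0, G8 stuck-at-0}.
Test 2 (P=0, Q=0, R=1, S=1, T=0): fault-free G0=1, G1=0, G2=1, G3=1, G4=1, G5=1, G6=1, G7=0, G8=0, G9=1, G10=1, G11=1 → Y1=0, Y2=1; observed Y1=0, Y2=0. Eliminates G2 stuck-at-1, G5 stuck-at-1, G6 stuck-at-1, G7 stuck-at-0, G8 stuck-at-0.
Only G0 stuck-at-0 is consistent with every test.

G0 stuck-at-0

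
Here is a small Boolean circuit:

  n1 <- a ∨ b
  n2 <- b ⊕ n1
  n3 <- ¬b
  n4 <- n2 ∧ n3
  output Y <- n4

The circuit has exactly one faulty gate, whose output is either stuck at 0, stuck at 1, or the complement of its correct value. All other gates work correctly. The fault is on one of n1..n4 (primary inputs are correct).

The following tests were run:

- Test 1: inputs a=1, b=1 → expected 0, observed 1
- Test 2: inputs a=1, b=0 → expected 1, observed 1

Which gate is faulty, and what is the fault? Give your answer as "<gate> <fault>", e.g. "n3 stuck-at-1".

Fault-free values for test 1 (a=1, b=1): n1=1, n2=0, n3=0, n4=0, giving Y=0. Observed 1.
Test 1: faults giving observed 1 are {n4 stuck-at-1, n4 inverted output}.
Test 2 (a=1, b=0): fault-free n1=1, n2=1, n3=1, n4=1 → 1; observed 1. Eliminates n4 inverted output.
Only n4 stuck-at-1 is consistent with every test.

n4 stuck-at-1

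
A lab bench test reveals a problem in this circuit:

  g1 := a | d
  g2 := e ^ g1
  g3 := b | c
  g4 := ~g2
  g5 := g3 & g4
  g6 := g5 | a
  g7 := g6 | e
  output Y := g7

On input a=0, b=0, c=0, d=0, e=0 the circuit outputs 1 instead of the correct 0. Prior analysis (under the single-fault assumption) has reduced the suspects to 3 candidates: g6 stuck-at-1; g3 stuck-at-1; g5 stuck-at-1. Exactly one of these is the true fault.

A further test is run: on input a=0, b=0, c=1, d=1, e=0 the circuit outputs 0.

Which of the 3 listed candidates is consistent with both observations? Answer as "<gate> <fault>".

Evaluate each candidate on input a=0, b=0, c=1, d=1, e=0:
  g6 stuck-at-1: g1=1, g2=1, g3=1, g4=0, g5=0, g6=1 [stuck-at-1], g7=1 → 1 — eliminated
  g3 stuck-at-1: g1=1, g2=1, g3=1 [stuck-at-1], g4=0, g5=0, g6=0, g7=0 → 0 — matches
  g5 stuck-at-1: g1=1, g2=1, g3=1, g4=0, g5=1 [stuck-at-1], g6=1, g7=1 → 1 — eliminated
Only g3 stuck-at-1 reproduces the observed 0.

g3 stuck-at-1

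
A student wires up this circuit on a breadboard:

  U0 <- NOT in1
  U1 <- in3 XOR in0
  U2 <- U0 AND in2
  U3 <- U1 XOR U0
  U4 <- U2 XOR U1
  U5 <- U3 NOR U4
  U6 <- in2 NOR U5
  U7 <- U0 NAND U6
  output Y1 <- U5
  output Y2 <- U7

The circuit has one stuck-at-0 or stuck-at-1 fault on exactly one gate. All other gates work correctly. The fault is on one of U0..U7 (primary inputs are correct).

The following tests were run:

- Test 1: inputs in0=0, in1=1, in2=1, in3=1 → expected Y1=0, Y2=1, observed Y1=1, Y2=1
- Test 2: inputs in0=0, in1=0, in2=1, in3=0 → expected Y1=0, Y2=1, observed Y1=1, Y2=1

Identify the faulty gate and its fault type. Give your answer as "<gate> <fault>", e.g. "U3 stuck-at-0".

U5 stuck-at-1

Fault-free values for test 1 (in0=0, in1=1, in2=1, in3=1): U0=0, U1=1, U2=0, U3=1, U4=1, U5=0, U6=0, U7=1, giving Y1=0, Y2=1. Observed Y1=1, Y2=1.
Test 1: faults giving observed Y1=1, Y2=1 are {U0 stuck-at-1, U1 stuck-at-0, U5 stuck-at-1}.
Test 2 (in0=0, in1=0, in2=1, in3=0): fault-free U0=1, U1=0, U2=1, U3=1, U4=1, U5=0, U6=0, U7=1 → Y1=0, Y2=1; observed Y1=1, Y2=1. Eliminates U0 stuck-at-1, U1 stuck-at-0.
Only U5 stuck-at-1 is consistent with every test.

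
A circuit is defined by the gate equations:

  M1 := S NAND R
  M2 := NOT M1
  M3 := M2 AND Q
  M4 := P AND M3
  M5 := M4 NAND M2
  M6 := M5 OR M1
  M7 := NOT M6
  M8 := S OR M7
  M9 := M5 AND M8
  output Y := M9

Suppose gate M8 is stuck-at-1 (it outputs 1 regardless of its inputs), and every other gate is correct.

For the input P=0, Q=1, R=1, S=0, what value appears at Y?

1

Propagate with M8 forced: M1=1, M2=0, M3=0, M4=0, M5=1, M6=1, M7=0, M8=1 [stuck-at-1], M9=1.
So Y = 1. (Without the fault it would be 0.)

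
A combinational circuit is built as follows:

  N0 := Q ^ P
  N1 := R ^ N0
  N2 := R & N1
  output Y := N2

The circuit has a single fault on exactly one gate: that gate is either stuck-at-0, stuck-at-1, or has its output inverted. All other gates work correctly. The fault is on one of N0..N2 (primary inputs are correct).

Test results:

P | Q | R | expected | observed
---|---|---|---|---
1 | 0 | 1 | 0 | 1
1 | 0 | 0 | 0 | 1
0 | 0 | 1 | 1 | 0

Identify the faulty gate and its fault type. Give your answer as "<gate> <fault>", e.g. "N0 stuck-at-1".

Fault-free values for test 1 (P=1, Q=0, R=1): N0=1, N1=0, N2=0, giving Y=0. Observed 1.
Test 1: faults giving observed 1 are {N0 stuck-at-0, N0 inverted output, N1 stuck-at-1, N1 inverted output, N2 stuck-at-1, N2 inverted output}.
Test 2 (P=1, Q=0, R=0): fault-free N0=1, N1=1, N2=0 → 0; observed 1. Eliminates N0 stuck-at-0, N0 inverted output, N1 stuck-at-1, N1 inverted output.
Test 3 (P=0, Q=0, R=1): fault-free N0=0, N1=1, N2=1 → 1; observed 0. Eliminates N2 stuck-at-1.
Only N2 inverted output is consistent with every test.

N2 inverted output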